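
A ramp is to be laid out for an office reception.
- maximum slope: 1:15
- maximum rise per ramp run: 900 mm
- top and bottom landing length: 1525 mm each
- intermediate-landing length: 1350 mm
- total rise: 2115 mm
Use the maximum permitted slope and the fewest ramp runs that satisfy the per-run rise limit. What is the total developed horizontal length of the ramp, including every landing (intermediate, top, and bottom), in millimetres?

37475 mm

⌈2115/900⌉ = 3 ramp runs. That means 2 intermediate landings.
Horizontal run for 2115 mm of rise at 1:15 is 2115 × 15 = 31725 mm.
Intermediate landings: 2 × 1350 = 2700 mm.
Top and bottom landings: 2 × 1525 = 3050 mm.
Total = 31725 + 2700 + 3050 = 37475 mm.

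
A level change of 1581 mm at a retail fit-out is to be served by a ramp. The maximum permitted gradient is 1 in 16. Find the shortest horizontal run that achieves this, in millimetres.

25296 mm

Run = rise × 16 = 1581 × 16 = 25296 mm.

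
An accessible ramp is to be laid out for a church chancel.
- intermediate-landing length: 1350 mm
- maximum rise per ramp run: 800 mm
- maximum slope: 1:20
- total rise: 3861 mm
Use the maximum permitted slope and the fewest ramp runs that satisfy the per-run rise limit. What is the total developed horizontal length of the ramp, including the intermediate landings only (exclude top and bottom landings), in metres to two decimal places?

3861 / 800 = 4.83, so 5 ramp runs are needed. That means 4 intermediate landings.
Horizontal run for 3861 mm of rise at 1:20 is 3861 × 20 = 77220 mm.
Intermediate landings: 4 × 1350 = 5400 mm.
Total developed length = 77220 + 5400 = 82620 mm.
= 82.62 m.

82.62 m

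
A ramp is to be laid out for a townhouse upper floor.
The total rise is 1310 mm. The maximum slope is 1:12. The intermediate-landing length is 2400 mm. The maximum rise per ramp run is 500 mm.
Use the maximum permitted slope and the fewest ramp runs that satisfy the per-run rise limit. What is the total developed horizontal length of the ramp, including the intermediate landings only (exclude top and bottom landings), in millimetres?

20520 mm

At most 500 each: 1310/500 = 2.62, giving 3 ramp runs. That means 2 intermediate landings.
Horizontal run for 1310 mm of rise at 1:12 is 1310 × 12 = 15720 mm.
2 intermediate landings contribute 2 × 2400 = 4800 mm.
Total developed length = 15720 + 4800 = 20520 mm.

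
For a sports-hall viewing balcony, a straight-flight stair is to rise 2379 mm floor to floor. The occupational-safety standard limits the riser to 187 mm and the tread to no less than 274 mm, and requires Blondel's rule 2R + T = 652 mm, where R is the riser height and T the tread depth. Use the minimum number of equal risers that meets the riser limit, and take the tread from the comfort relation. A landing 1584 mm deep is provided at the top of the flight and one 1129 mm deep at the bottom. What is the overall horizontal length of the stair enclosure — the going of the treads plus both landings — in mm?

6145 mm

⌈2379/187⌉ = 13 risers.
R = 2379 ÷ 13 = 183 mm.
Tread T = 652 − 2 × 183 = 286 mm (≥ 274 mm).
Going = (13 − 1) × 286 = 3432 mm.
Add landings: 3432 + 1584 + 1129 = 6145 mm.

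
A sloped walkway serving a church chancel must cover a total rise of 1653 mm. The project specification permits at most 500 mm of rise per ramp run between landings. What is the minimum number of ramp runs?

1653 / 500 = 3.31, so 4 ramp runs are needed.

4 runs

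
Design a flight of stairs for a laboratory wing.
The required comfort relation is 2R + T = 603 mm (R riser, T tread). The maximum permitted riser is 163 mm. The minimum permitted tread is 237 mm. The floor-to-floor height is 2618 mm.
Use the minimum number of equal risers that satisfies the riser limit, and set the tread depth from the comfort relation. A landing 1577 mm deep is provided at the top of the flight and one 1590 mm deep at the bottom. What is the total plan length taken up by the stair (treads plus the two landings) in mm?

⌈2618/163⌉ = 17 risers.
R = 2618 ÷ 17 = 154 mm.
T = 603 − 2·154 = 295 mm, which satisfies the 237 mm minimum.
Going = (17 − 1) × 295 = 4720 mm.
Add landings: 4720 + 1577 + 1590 = 7887 mm.

7887 mm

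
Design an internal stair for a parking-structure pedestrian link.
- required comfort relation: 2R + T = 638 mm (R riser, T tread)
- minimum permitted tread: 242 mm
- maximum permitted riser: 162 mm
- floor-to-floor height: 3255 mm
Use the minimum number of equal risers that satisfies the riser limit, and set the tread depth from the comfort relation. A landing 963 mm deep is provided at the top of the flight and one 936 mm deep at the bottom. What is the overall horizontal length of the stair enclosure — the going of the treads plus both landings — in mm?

3255 / 162 = 20.09, so 21 risers are needed.
Riser R = 3255 / 21 = 155 mm, within the 162 mm limit.
Tread T = 638 − 2 × 155 = 328 mm (≥ 242 mm).
Going = (21 − 1) × 328 = 6560 mm.
Add landings: 6560 + 963 + 936 = 8459 mm.

8459 mm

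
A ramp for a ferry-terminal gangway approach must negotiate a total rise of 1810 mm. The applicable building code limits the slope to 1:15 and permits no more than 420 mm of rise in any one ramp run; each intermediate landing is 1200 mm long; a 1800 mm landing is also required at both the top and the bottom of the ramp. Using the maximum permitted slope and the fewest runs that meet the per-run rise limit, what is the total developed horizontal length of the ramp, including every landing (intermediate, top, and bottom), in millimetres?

35550 mm

1810 / 420 = 4.310 → round up to 5 ramp runs. That means 4 intermediate landings.
Horizontal run for 1810 mm of rise at 1:15 is 1810 × 15 = 27150 mm.
4 intermediate landings contribute 4 × 1200 = 4800 mm.
Top and bottom landings: 2 × 1800 = 3600 mm.
Total = 27150 + 4800 + 3600 = 35550 mm.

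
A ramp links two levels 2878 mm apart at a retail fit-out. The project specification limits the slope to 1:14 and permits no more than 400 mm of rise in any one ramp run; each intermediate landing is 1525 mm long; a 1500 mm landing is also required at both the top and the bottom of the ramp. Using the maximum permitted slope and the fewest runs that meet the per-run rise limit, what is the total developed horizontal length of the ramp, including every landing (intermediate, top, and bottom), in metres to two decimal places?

At most 400 each: 2878/400 = 7.20, giving 8 ramp runs. That means 7 intermediate landings.
Horizontal run for 2878 mm of rise at 1:14 is 2878 × 14 = 40292 mm.
7 intermediate landings contribute 7 × 1525 = 10675 mm.
Top and bottom landings: 2 × 1500 = 3000 mm.
Total = 40292 + 10675 + 3000 = 53967 mm.
= 53.97 m.

53.97 m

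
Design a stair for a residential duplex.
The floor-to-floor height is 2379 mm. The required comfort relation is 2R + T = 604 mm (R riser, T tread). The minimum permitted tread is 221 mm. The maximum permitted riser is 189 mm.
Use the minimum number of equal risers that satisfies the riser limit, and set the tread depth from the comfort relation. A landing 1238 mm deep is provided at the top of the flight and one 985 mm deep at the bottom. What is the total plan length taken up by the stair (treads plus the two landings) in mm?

5079 mm

2379 / 189 = 12.59, so 13 risers are needed.
Each riser is 2379/13 = 183 mm (≤ 189 mm).
Tread T = 604 − 2 × 183 = 238 mm (≥ 221 mm).
13 risers give 12 treads; going = 12 × 238 = 2856 mm.
Enclosure = 2856 + 1238 + 985 = 5079 mm.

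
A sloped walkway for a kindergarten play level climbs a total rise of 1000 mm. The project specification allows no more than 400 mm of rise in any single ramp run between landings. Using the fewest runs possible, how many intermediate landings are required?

2 intermediate landings

1000 / 400 = 2.50, so 3 ramp runs are needed.
3 runs are separated by 2 intermediate landings.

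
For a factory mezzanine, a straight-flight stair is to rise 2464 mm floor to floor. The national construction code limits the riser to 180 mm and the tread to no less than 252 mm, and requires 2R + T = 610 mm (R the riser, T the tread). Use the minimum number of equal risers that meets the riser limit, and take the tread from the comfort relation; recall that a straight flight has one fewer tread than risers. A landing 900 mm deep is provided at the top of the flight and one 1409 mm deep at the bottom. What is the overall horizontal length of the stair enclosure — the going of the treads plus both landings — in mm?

5663 mm

⌈2464/180⌉ = 14 risers.
Each riser is 2464/14 = 176 mm (≤ 180 mm).
From 2R + T = 610: T = 610 − 352 = 258 mm.
Treads = 14 − 1 = 13; going = 13 × 258 = 3354 mm.
Add landings: 3354 + 900 + 1409 = 5663 mm.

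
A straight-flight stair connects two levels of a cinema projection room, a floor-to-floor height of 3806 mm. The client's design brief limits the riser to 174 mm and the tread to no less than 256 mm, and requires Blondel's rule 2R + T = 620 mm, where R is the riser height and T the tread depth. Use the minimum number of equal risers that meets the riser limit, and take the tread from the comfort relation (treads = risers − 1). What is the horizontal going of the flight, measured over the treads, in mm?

At most 174 each: 3806/174 = 21.87, giving 22 risers.
Riser R = 3806 / 22 = 173 mm, within the 174 mm limit.
T = 620 − 2·173 = 274 mm, which satisfies the 256 mm minimum.
Treads = 22 − 1 = 21; going = 21 × 274 = 5754 mm.

5754 mm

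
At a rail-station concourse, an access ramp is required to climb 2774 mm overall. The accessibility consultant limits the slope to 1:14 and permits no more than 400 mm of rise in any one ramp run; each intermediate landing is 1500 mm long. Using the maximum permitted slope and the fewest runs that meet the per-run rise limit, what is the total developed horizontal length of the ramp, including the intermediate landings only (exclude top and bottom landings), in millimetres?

47836 mm

⌈2774/400⌉ = 7 ramp runs. That means 6 intermediate landings.
Ramp run (horizontal) at 1:14: 2774 × 14 = 38836 mm.
Intermediate landings: 6 × 1500 = 9000 mm.
Developed length = 38836 + 9000 = 47836 mm.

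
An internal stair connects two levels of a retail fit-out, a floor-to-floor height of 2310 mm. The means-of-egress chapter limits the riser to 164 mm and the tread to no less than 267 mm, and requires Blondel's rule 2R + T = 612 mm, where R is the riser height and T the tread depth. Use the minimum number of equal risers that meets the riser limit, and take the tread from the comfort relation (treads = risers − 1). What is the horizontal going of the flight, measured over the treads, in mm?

2310 / 164 = 14.09, so 15 risers are needed.
Each riser is 2310/15 = 154 mm (≤ 164 mm).
From 2R + T = 612: T = 612 − 308 = 304 mm.
Treads = 15 − 1 = 14; going = 14 × 304 = 4256 mm.

4256 mm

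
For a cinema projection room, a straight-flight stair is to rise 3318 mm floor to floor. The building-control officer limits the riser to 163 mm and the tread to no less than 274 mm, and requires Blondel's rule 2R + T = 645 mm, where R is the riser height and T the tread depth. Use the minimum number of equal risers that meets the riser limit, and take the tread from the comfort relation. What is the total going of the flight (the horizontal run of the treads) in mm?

6580 mm

⌈3318/163⌉ = 21 risers.
Riser R = 3318 / 21 = 158 mm, within the 163 mm limit.
Tread T = 645 − 2 × 158 = 329 mm (≥ 274 mm).
21 risers give 20 treads; going = 20 × 329 = 6580 mm.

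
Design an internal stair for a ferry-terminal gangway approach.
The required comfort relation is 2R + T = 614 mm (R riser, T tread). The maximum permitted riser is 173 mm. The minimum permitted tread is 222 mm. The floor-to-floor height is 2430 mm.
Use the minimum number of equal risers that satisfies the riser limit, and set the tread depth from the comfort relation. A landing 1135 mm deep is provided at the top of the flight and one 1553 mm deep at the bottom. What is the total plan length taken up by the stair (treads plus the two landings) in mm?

2430 / 173 = 14.05, so 15 risers are needed.
Riser R = 2430 / 15 = 162 mm, within the 173 mm limit.
T = 614 − 2·162 = 290 mm, which satisfies the 222 mm minimum.
Treads = 15 − 1 = 14; going = 14 × 290 = 4060 mm.
Enclosure = 4060 + 1135 + 1553 = 6748 mm.

6748 mm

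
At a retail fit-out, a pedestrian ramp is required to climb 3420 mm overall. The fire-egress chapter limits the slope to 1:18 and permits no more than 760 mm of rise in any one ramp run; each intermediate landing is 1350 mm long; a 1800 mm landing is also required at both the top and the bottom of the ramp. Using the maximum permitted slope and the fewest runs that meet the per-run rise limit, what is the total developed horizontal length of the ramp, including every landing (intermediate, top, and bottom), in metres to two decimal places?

⌈3420/760⌉ = 5 ramp runs. That means 4 intermediate landings.
Horizontal run for 3420 mm of rise at 1:18 is 3420 × 18 = 61560 mm.
4 intermediate landings contribute 4 × 1350 = 5400 mm.
Top and bottom landings: 2 × 1800 = 3600 mm.
Total = 61560 + 5400 + 3600 = 70560 mm.
= 70.56 m.

70.56 m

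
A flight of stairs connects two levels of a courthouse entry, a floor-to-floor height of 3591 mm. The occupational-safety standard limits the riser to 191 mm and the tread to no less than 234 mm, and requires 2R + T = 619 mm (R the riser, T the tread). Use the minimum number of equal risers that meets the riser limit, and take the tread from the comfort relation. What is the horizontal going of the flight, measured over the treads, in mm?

4338 mm

⌈3591/191⌉ = 19 risers.
R = 3591 ÷ 19 = 189 mm.
T = 619 − 2·189 = 241 mm, which satisfies the 234 mm minimum.
Treads = 19 − 1 = 18; going = 18 × 241 = 4338 mm.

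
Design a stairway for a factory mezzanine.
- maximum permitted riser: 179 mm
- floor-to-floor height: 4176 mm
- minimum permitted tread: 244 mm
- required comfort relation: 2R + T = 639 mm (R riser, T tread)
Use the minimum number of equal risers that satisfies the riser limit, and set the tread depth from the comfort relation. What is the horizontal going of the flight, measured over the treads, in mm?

4176 / 179 = 23.33, so 24 risers are needed.
R = 4176 ÷ 24 = 174 mm.
T = 639 − 2·174 = 291 mm, which satisfies the 244 mm minimum.
Treads = 24 − 1 = 23; going = 23 × 291 = 6693 mm.

6693 mm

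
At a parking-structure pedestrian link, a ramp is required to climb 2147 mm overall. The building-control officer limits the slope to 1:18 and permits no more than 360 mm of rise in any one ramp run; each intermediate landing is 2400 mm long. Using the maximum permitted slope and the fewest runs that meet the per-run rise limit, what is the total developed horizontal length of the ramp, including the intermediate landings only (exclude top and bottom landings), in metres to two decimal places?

50.65 m

⌈2147/360⌉ = 6 ramp runs. That means 5 intermediate landings.
Horizontal run for 2147 mm of rise at 1:18 is 2147 × 18 = 38646 mm.
Intermediate landings: 5 × 2400 = 12000 mm.
Developed length = 38646 + 12000 = 50646 mm.
= 50.65 m.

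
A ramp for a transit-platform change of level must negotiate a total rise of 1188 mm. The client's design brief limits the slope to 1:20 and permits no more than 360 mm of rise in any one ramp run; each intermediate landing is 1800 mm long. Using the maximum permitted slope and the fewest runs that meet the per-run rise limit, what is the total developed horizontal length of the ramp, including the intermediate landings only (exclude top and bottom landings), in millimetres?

⌈1188/360⌉ = 4 ramp runs. That means 3 intermediate landings.
Horizontal run for 1188 mm of rise at 1:20 is 1188 × 20 = 23760 mm.
3 intermediate landings contribute 3 × 1800 = 5400 mm.
Total developed length = 23760 + 5400 = 29160 mm.

29160 mm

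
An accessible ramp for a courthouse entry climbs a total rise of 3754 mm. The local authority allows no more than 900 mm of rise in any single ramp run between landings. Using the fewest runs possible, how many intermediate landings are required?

4 intermediate landings

At most 900 each: 3754/900 = 4.17, giving 5 ramp runs.
5 runs are separated by 4 intermediate landings.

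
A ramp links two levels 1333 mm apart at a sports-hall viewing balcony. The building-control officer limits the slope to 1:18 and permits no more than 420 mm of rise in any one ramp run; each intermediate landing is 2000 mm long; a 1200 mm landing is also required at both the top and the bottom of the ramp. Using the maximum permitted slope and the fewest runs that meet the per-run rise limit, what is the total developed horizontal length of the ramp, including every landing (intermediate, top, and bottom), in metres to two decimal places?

32.39 m

1333 / 420 = 3.17, so 4 ramp runs are needed. That means 3 intermediate landings.
Ramp run (horizontal) at 1:18: 1333 × 18 = 23994 mm.
3 intermediate landings contribute 3 × 2000 = 6000 mm.
Top and bottom landings: 2 × 1200 = 2400 mm.
Total = 23994 + 6000 + 2400 = 32394 mm.
= 32.39 m.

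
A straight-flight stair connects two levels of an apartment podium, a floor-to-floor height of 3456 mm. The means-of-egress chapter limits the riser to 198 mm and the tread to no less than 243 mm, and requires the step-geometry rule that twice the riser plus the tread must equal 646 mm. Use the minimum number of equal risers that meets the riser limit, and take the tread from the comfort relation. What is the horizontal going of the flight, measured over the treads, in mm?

4454 mm

3456 / 198 = 17.455 → round up to 18 risers.
R = 3456 ÷ 18 = 192 mm.
Tread T = 646 − 2 × 192 = 262 mm (≥ 243 mm).
Treads = 18 − 1 = 17; going = 17 × 262 = 4454 mm.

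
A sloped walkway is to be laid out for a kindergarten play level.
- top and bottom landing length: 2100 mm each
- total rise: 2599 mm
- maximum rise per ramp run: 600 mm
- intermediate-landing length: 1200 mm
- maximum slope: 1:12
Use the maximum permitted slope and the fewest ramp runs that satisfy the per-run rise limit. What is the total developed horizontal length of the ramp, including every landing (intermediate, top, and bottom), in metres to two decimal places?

2599 / 600 = 4.33, so 5 ramp runs are needed. That means 4 intermediate landings.
Horizontal run for 2599 mm of rise at 1:12 is 2599 × 12 = 31188 mm.
4 intermediate landings contribute 4 × 1200 = 4800 mm.
Top and bottom landings: 2 × 2100 = 4200 mm.
Total = 31188 + 4800 + 4200 = 40188 mm.
= 40.19 m.

40.19 m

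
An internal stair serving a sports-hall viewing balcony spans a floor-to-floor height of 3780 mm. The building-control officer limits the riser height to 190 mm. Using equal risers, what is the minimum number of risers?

3780 / 190 = 19.89, so 20 risers are needed.

20 risers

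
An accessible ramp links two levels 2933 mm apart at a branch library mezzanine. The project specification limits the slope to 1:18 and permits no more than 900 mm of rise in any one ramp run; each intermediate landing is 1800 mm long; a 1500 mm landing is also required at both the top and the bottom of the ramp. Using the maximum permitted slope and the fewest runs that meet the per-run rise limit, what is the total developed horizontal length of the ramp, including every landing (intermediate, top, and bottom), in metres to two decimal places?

2933 / 900 = 3.26, so 4 ramp runs are needed. That means 3 intermediate landings.
Horizontal run for 2933 mm of rise at 1:18 is 2933 × 18 = 52794 mm.
3 intermediate landings contribute 3 × 1800 = 5400 mm.
Top and bottom landings: 2 × 1500 = 3000 mm.
Total = 52794 + 5400 + 3000 = 61194 mm.
= 61.19 m.

61.19 m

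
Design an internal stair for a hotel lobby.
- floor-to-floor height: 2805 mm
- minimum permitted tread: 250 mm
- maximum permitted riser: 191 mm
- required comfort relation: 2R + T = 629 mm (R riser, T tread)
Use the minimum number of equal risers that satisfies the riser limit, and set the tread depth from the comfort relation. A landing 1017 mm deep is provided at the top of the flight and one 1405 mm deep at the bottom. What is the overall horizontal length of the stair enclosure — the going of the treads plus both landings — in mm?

2805 / 191 = 14.686 → round up to 15 risers.
Riser R = 2805 / 15 = 187 mm, within the 191 mm limit.
From 2R + T = 629: T = 629 − 374 = 255 mm.
Going = (15 − 1) × 255 = 3570 mm.
Add landings: 3570 + 1017 + 1405 = 5992 mm.

5992 mm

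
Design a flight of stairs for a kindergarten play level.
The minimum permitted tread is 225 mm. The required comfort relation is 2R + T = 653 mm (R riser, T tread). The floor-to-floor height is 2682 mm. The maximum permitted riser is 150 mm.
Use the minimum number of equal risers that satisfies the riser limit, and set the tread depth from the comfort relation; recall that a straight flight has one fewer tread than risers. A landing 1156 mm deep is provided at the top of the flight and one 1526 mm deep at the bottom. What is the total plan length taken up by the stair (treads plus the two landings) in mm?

8717 mm

2682 / 150 = 17.88, so 18 risers are needed.
Each riser is 2682/18 = 149 mm (≤ 150 mm).
From 2R + T = 653: T = 653 − 298 = 355 mm.
Going = (18 − 1) × 355 = 6035 mm.
Add landings: 6035 + 1156 + 1526 = 8717 mm.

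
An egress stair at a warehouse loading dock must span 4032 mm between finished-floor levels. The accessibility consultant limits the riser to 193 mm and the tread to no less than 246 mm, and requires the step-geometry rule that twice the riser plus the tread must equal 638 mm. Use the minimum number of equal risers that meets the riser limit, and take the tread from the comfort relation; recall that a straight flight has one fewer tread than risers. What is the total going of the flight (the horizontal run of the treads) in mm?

4032 / 193 = 20.89, so 21 risers are needed.
Riser R = 4032 / 21 = 192 mm, within the 193 mm limit.
From 2R + T = 638: T = 638 − 384 = 254 mm.
Going = (21 − 1) × 254 = 5080 mm.

5080 mm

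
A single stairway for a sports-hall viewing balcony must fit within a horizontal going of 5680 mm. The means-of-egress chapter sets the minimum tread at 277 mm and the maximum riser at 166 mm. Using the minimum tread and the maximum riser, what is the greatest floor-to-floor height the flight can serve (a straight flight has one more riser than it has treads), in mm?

3486 mm

5680 / 277 = 20.51, so 20 treads fit.
Risers = treads + 1 = 21.
Maximum height = 21 × 166 = 3486 mm.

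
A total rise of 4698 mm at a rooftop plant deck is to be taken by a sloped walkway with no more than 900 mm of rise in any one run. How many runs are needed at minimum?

4698 / 900 = 5.22, so 6 ramp runs are needed.

6 runs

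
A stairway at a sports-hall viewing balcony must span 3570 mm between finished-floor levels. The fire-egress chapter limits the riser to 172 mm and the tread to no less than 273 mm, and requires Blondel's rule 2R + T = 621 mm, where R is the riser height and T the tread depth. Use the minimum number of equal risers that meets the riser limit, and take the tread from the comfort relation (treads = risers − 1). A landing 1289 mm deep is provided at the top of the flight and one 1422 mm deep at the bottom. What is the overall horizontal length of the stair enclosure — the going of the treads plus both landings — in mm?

8331 mm

⌈3570/172⌉ = 21 risers.
Each riser is 3570/21 = 170 mm (≤ 172 mm).
Tread T = 621 − 2 × 170 = 281 mm (≥ 273 mm).
Going = (21 − 1) × 281 = 5620 mm.
Enclosure = 5620 + 1289 + 1422 = 8331 mm.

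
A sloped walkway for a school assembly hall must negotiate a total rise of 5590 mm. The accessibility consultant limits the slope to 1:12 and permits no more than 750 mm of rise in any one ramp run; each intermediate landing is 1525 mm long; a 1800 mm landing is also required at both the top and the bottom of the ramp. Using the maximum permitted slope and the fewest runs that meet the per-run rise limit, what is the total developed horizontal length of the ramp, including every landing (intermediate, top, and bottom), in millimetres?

⌈5590/750⌉ = 8 ramp runs. That means 7 intermediate landings.
Horizontal run for 5590 mm of rise at 1:12 is 5590 × 12 = 67080 mm.
Intermediate landings: 7 × 1525 = 10675 mm.
Top and bottom landings: 2 × 1800 = 3600 mm.
Total = 67080 + 10675 + 3600 = 81355 mm.

81355 mm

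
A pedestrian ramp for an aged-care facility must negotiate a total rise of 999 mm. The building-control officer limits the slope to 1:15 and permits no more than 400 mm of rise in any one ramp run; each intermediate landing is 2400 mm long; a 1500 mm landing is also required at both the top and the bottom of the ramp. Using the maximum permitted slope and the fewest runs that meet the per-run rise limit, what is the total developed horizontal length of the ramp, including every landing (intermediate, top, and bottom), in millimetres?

22785 mm

999 / 400 = 2.498 → round up to 3 ramp runs. That means 2 intermediate landings.
Ramp run (horizontal) at 1:15: 999 × 15 = 14985 mm.
2 intermediate landings contribute 2 × 2400 = 4800 mm.
Top and bottom landings: 2 × 1500 = 3000 mm.
Total = 14985 + 4800 + 3000 = 22785 mm.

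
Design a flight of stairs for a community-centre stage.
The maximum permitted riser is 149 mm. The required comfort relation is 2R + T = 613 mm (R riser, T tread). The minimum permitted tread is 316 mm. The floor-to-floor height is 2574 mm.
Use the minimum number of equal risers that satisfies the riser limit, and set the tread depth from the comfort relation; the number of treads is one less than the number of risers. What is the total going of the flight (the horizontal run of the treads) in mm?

5559 mm

2574 / 149 = 17.28, so 18 risers are needed.
R = 2574 ÷ 18 = 143 mm.
Tread T = 613 − 2 × 143 = 327 mm (≥ 316 mm).
Treads = 18 − 1 = 17; going = 17 × 327 = 5559 mm.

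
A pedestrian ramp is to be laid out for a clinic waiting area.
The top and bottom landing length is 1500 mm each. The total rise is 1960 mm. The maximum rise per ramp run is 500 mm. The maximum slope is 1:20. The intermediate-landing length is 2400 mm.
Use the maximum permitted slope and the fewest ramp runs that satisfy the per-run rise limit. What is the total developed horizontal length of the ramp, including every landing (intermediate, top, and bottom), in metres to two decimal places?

⌈1960/500⌉ = 4 ramp runs. That means 3 intermediate landings.
Horizontal run for 1960 mm of rise at 1:20 is 1960 × 20 = 39200 mm.
Intermediate landings: 3 × 2400 = 7200 mm.
Top and bottom landings: 2 × 1500 = 3000 mm.
Total = 39200 + 7200 + 3000 = 49400 mm.
= 49.40 m.

49.40 m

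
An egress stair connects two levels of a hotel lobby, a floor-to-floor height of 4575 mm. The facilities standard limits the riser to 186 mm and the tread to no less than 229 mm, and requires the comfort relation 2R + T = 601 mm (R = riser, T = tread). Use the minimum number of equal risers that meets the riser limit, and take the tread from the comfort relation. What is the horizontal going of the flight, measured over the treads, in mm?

5640 mm

⌈4575/186⌉ = 25 risers.
Riser R = 4575 / 25 = 183 mm, within the 186 mm limit.
Tread T = 601 − 2 × 183 = 235 mm (≥ 229 mm).
25 risers give 24 treads; going = 24 × 235 = 5640 mm.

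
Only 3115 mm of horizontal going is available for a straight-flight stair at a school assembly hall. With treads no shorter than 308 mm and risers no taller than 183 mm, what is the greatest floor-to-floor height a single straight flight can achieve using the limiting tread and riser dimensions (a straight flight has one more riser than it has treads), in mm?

2013 mm

3115 / 308 = 10.11, so 10 treads fit.
Risers = treads + 1 = 11.
Maximum height = 11 × 183 = 2013 mm.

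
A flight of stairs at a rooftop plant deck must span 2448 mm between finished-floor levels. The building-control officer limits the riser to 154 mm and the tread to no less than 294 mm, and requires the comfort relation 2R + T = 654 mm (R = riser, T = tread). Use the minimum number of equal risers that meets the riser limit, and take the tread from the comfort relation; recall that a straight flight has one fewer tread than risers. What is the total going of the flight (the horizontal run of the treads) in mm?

5220 mm

⌈2448/154⌉ = 16 risers.
Each riser is 2448/16 = 153 mm (≤ 154 mm).
T = 654 − 2·153 = 348 mm, which satisfies the 294 mm minimum.
Treads = 16 − 1 = 15; going = 15 × 348 = 5220 mm.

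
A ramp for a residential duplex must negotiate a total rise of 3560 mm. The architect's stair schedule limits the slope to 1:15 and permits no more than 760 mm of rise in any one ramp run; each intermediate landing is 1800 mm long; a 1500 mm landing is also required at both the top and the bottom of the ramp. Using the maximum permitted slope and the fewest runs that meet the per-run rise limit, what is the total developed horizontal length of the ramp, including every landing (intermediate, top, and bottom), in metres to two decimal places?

3560 / 760 = 4.68, so 5 ramp runs are needed. That means 4 intermediate landings.
Horizontal run for 3560 mm of rise at 1:15 is 3560 × 15 = 53400 mm.
Intermediate landings: 4 × 1800 = 7200 mm.
Top and bottom landings: 2 × 1500 = 3000 mm.
Total = 53400 + 7200 + 3000 = 63600 mm.
= 63.60 m.

63.60 m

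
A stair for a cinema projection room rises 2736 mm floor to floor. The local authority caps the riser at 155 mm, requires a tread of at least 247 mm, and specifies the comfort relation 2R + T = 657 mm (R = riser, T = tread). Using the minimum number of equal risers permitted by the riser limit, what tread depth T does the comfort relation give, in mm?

2736 / 155 = 17.652 → round up to 18 risers.
R = 2736 ÷ 18 = 152 mm.
Tread T = 657 − 2 × 152 = 353 mm (≥ 247 mm).

353 mm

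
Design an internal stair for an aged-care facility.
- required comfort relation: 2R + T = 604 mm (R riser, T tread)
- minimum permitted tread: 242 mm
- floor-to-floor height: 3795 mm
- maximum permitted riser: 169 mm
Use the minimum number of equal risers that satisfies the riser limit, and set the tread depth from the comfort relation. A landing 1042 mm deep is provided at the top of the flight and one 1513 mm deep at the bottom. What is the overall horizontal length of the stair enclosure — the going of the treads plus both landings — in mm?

8583 mm

⌈3795/169⌉ = 23 risers.
Riser R = 3795 / 23 = 165 mm, within the 169 mm limit.
T = 604 − 2·165 = 274 mm, which satisfies the 242 mm minimum.
23 risers give 22 treads; going = 22 × 274 = 6028 mm.
Enclosure = 6028 + 1042 + 1513 = 8583 mm.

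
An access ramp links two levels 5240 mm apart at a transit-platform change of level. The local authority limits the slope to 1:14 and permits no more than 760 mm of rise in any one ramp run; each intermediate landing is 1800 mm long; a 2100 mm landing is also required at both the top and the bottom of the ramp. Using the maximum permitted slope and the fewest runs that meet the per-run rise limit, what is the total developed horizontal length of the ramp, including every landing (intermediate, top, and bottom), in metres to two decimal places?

⌈5240/760⌉ = 7 ramp runs. That means 6 intermediate landings.
Ramp run (horizontal) at 1:14: 5240 × 14 = 73360 mm.
Intermediate landings: 6 × 1800 = 10800 mm.
Top and bottom landings: 2 × 2100 = 4200 mm.
Total = 73360 + 10800 + 4200 = 88360 mm.
= 88.36 m.

88.36 m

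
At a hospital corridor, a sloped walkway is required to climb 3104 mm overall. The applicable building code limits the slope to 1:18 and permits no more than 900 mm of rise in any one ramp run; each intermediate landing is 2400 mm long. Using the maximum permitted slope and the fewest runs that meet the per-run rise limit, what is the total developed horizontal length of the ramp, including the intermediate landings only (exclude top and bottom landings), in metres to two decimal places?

63.07 m

At most 900 each: 3104/900 = 3.45, giving 4 ramp runs. That means 3 intermediate landings.
Ramp run (horizontal) at 1:18: 3104 × 18 = 55872 mm.
Intermediate landings: 3 × 2400 = 7200 mm.
Developed length = 55872 + 7200 = 63072 mm.
= 63.07 m.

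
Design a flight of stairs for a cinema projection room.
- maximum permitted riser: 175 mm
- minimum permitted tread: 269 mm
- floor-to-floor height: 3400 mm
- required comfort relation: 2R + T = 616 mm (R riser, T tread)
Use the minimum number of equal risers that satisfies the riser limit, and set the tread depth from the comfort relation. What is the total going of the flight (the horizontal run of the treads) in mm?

3400 / 175 = 19.43, so 20 risers are needed.
Riser R = 3400 / 20 = 170 mm, within the 175 mm limit.
From 2R + T = 616: T = 616 − 340 = 276 mm.
20 risers give 19 treads; going = 19 × 276 = 5244 mm.

5244 mm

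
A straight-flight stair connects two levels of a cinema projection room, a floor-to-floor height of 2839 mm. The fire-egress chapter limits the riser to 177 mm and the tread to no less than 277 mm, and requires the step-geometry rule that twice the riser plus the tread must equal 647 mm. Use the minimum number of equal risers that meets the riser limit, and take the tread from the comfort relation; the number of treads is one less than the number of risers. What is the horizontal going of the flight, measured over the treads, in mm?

5008 mm

At most 177 each: 2839/177 = 16.04, giving 17 risers.
Riser R = 2839 / 17 = 167 mm, within the 177 mm limit.
From 2R + T = 647: T = 647 − 334 = 313 mm.
17 risers give 16 treads; going = 16 × 313 = 5008 mm.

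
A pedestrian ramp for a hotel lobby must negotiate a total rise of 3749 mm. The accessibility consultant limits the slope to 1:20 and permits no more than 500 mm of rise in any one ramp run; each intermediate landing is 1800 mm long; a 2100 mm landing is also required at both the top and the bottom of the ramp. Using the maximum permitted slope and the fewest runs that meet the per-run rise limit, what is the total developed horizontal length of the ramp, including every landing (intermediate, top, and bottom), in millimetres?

3749 / 500 = 7.50, so 8 ramp runs are needed. That means 7 intermediate landings.
Horizontal run for 3749 mm of rise at 1:20 is 3749 × 20 = 74980 mm.
Intermediate landings: 7 × 1800 = 12600 mm.
Top and bottom landings: 2 × 2100 = 4200 mm.
Total = 74980 + 12600 + 4200 = 91780 mm.

91780 mm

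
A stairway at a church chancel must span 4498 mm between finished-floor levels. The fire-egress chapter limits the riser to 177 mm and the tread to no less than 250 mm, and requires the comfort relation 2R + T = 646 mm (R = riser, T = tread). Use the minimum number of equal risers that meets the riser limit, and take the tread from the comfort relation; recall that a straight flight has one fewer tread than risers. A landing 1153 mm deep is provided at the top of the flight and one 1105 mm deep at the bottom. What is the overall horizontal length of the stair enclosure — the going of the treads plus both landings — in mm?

9758 mm

⌈4498/177⌉ = 26 risers.
Each riser is 4498/26 = 173 mm (≤ 177 mm).
T = 646 − 2·173 = 300 mm, which satisfies the 250 mm minimum.
Going = (26 − 1) × 300 = 7500 mm.
Enclosure = 7500 + 1153 + 1105 = 9758 mm.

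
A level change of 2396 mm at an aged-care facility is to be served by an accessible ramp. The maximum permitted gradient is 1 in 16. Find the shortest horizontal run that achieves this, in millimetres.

At 1:16 the run is 16 × 2396 = 38336 mm.

38336 mm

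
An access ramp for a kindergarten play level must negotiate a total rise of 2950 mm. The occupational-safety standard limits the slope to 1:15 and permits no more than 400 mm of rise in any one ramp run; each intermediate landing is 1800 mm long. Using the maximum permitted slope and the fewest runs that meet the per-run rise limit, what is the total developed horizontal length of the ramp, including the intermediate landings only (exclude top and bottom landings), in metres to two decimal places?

2950 / 400 = 7.38, so 8 ramp runs are needed. That means 7 intermediate landings.
Horizontal run for 2950 mm of rise at 1:15 is 2950 × 15 = 44250 mm.
Intermediate landings: 7 × 1800 = 12600 mm.
Developed length = 44250 + 12600 = 56850 mm.
= 56.85 m.

56.85 m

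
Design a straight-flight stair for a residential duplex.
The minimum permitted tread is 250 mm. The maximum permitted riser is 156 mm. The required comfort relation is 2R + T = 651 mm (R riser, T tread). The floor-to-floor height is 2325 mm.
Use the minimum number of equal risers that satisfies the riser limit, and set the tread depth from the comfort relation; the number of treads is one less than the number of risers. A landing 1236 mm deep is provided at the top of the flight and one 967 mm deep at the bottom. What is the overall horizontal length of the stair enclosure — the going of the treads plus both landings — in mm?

⌈2325/156⌉ = 15 risers.
R = 2325 ÷ 15 = 155 mm.
Tread T = 651 − 2 × 155 = 341 mm (≥ 250 mm).
Going = (15 − 1) × 341 = 4774 mm.
Add landings: 4774 + 1236 + 967 = 6977 mm.

6977 mm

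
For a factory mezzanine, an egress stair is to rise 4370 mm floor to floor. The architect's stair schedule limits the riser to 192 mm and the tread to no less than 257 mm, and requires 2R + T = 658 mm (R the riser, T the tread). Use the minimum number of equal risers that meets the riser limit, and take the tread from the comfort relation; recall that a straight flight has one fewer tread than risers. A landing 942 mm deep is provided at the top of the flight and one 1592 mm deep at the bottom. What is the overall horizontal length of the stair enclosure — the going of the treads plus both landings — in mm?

8650 mm

4370 / 192 = 22.76, so 23 risers are needed.
Each riser is 4370/23 = 190 mm (≤ 192 mm).
T = 658 − 2·190 = 278 mm, which satisfies the 257 mm minimum.
Treads = 23 − 1 = 22; going = 22 × 278 = 6116 mm.
Enclosure = 6116 + 942 + 1592 = 8650 mm.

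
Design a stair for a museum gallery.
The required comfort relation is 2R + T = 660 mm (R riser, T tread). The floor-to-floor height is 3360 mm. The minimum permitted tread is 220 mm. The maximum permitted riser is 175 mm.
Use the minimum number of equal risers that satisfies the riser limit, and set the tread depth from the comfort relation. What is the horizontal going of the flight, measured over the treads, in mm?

3360 / 175 = 19.20, so 20 risers are needed.
R = 3360 ÷ 20 = 168 mm.
T = 660 − 2·168 = 324 mm, which satisfies the 220 mm minimum.
Going = (20 − 1) × 324 = 6156 mm.

6156 mm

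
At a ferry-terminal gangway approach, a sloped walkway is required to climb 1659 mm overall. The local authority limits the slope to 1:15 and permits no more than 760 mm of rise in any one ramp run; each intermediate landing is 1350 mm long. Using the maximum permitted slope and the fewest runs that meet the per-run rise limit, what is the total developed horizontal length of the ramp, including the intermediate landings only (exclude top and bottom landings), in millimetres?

27585 mm

1659 / 760 = 2.18, so 3 ramp runs are needed. That means 2 intermediate landings.
Horizontal run for 1659 mm of rise at 1:15 is 1659 × 15 = 24885 mm.
Intermediate landings: 2 × 1350 = 2700 mm.
Developed length = 24885 + 2700 = 27585 mm.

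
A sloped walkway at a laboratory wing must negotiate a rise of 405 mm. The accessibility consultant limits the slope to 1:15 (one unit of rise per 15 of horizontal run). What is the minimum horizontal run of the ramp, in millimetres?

6075 mm

Run = rise × 15 = 405 × 15 = 6075 mm.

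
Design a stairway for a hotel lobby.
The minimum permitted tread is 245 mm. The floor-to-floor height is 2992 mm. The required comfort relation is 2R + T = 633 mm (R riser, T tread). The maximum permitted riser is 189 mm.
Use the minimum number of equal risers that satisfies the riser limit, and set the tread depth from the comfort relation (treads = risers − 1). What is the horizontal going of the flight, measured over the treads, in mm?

At most 189 each: 2992/189 = 15.83, giving 16 risers.
Each riser is 2992/16 = 187 mm (≤ 189 mm).
Tread T = 633 − 2 × 187 = 259 mm (≥ 245 mm).
Going = (16 − 1) × 259 = 3885 mm.

3885 mm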